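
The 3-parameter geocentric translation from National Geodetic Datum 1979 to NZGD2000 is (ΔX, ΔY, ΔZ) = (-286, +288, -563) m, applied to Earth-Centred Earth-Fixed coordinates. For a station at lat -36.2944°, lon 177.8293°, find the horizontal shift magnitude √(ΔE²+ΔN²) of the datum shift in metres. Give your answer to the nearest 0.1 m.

The local east axis at (φ, λ) is (−sin λ, cos λ, 0), so ΔE = −sin(177.8293°)·(-286) + cos(177.8293°)·288 = -276.96 m.
The local north axis is (−sin φ cos λ, −sin φ sin λ, cos φ), giving ΔN = 169.172 + 6.457 − 453.770 = -278.14 m.
Horizontal magnitude = √(ΔE² + ΔN²) = √((-276.96)² + (-278.14)²) = 392.52 m.

392.5 m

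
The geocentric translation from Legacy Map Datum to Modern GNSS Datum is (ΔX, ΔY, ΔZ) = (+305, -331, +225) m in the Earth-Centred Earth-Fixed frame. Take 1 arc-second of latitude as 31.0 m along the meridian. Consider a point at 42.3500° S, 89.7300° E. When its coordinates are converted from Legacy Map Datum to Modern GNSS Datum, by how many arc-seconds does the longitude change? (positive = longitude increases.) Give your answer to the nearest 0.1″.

Δλ = -13.4″

sin φ = -0.673658, cos φ = 0.739043, sin λ = 0.999989, cos λ = 0.004712.
East component: ΔE = −sin λ·ΔX + cos λ·ΔY = −(0.999989)(305) + (0.004712)(-331) = -306.56 m.
1° of latitude spans 3600 × 31.00 = 111600 m; at latitude φ, 1° of longitude spans that × cos φ = 82477.3 m, so Δλ = -306.56 / 82477.3 × 3600 = -13.381″.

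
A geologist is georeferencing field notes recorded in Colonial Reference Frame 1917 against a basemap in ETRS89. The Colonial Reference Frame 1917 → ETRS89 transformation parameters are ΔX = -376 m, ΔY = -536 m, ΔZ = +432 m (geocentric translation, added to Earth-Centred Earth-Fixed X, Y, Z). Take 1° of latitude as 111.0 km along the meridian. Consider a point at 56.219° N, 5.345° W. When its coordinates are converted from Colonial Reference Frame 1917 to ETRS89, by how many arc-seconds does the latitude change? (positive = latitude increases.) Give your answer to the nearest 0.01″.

Δφ = 16.54″

sin φ = 0.831169, cos φ = 0.556020, sin λ = -0.093153, cos λ = 0.995652.
North component: ΔN = −sin φ cos λ·ΔX − sin φ sin λ·ΔY + cos φ·ΔZ = −(0.831169)(0.995652)(-376) − (0.831169)(-0.093153)(-536) + (0.556020)(432) = 509.86 m.
1° of latitude spans 111000 m, so Δφ = 509.86 / 111000 × 3600 = 16.536″.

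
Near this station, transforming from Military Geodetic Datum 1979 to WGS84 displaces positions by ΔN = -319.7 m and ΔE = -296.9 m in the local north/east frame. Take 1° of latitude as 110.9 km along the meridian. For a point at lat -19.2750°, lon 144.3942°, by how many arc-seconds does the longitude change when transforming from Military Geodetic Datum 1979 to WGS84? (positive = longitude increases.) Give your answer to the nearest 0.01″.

Δλ = -10.21″

At latitude -19.2750°, cos φ = 0.943945.
1° of longitude at this latitude = 110.9 × cos φ = 104.68 km, so Δλ = -296.9 / 104683.5 = -0.0028362° = -10.210″.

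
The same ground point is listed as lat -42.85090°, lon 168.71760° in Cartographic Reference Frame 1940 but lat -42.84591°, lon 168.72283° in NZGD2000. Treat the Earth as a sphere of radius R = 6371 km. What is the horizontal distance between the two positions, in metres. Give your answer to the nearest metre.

Δφ = -42.84591° − -42.85090° = +0.00499°; Δλ = 168.72283° − 168.71760° = +0.00523°.
1° along a meridian = πR/180 = 111195 m.
ΔN = Δφ × 111195 = 554.9 m; ΔE = Δλ × 111195 × cos(-42.85090°) = +0.00523 × 111195 × 0.733126 = 426.3 m.
Distance = √(ΔE² + ΔN²) = √(426.3² + 554.9²) = 699.7 m.

700 m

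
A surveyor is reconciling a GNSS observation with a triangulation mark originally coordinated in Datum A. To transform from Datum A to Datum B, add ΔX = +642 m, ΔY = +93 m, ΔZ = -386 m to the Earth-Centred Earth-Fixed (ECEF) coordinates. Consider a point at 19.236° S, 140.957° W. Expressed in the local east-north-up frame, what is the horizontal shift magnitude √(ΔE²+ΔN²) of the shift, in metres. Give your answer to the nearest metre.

At φ = -19.236°, λ = -140.957°: sin φ = -0.329460, cos φ = 0.944170, sin λ = -0.629903, cos λ = -0.776673.
ΔE = −sin λ·ΔX + cos λ·ΔY = −(-0.629903)·(642) + (-0.776673)·(93) = 332.17 m.
ΔN = −sin φ cos λ·ΔX − sin φ sin λ·ΔY + cos φ·ΔZ = −(-0.329460)(-0.776673)(642) − (-0.329460)(-0.629903)(93) + (0.944170)(-386) = -548.03 m.
Horizontal magnitude = √(ΔE² + ΔN²) = √(332.17² + (-548.03)²) = 640.83 m.

641 m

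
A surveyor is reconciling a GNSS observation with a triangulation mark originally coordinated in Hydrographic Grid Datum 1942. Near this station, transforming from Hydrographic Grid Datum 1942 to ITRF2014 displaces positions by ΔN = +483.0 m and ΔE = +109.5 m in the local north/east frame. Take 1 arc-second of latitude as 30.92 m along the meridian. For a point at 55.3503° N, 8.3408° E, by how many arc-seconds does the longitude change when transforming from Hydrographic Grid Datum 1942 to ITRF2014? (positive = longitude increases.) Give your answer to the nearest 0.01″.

At latitude 55.3503°, cos φ = 0.568558.
1″ of longitude at this latitude = 30.92 × cos φ = 17.5798 m, so Δλ = 109.5 / 17.5798 = 6.229″.

Δλ = 6.23″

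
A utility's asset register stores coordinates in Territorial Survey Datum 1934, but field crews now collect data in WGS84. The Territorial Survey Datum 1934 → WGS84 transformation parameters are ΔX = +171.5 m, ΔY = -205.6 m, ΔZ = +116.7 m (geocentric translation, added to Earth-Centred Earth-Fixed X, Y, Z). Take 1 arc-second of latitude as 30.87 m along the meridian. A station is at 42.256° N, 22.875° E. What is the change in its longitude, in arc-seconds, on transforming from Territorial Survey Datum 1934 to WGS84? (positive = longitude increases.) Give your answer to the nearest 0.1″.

Δλ = -11.2″

sin φ = 0.672444, cos φ = 0.740148, sin λ = 0.388722, cos λ = 0.921355.
East component: ΔE = −sin λ·ΔX + cos λ·ΔY = −(0.388722)(171.5) + (0.921355)(-205.6) = -256.10 m.
1° of latitude spans 3600 × 30.87 = 111132 m; at latitude φ, 1° of longitude spans that × cos φ = 82254.1 m, so Δλ = -256.10 / 82254.1 × 3600 = -11.209″.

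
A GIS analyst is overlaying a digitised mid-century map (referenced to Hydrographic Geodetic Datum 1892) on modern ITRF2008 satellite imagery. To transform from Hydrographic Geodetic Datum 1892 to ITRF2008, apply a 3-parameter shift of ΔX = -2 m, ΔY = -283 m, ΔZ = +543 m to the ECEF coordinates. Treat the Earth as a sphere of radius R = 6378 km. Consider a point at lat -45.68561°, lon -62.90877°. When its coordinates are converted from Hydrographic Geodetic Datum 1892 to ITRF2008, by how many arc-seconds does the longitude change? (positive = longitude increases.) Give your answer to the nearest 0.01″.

sin φ = -0.715517, cos φ = 0.698595, sin λ = -0.890283, cos λ = 0.455409.
East component: ΔE = −sin λ·ΔX + cos λ·ΔY = −(-0.890283)(-2) + (0.455409)(-283) = -130.66 m.
1° of latitude spans πR/180 = 111317 m; at latitude φ, 1° of longitude spans that × cos φ = 77765.6 m, so Δλ = -130.66 / 77765.6 × 3600 = -6.049″.

Δλ = -6.05″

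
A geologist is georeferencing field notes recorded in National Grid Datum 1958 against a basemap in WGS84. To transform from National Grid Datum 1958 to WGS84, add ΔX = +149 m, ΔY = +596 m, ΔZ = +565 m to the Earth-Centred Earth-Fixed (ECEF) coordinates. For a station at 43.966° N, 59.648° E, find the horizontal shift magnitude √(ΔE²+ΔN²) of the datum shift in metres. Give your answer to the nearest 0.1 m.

At φ = 43.966°, λ = 59.648°: sin φ = 0.694231, cos φ = 0.719752, sin λ = 0.862937, cos λ = 0.505311.
ΔE = −sin λ·ΔX + cos λ·ΔY = −(0.862937)·(149) + (0.505311)·(596) = 172.59 m.
ΔN = −sin φ cos λ·ΔX − sin φ sin λ·ΔY + cos φ·ΔZ = −(0.694231)(0.505311)(149) − (0.694231)(0.862937)(596) + (0.719752)(565) = -2.66 m.
Horizontal magnitude = √(ΔE² + ΔN²) = √(172.59² + (-2.66)²) = 172.61 m.

172.6 m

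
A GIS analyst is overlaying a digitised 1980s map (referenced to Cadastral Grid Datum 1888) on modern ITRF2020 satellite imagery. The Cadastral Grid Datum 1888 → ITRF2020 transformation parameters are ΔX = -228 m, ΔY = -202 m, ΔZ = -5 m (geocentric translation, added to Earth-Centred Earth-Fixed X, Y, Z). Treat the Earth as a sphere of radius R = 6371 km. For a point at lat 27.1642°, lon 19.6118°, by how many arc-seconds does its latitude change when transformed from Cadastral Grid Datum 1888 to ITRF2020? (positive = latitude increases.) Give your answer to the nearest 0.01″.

sin φ = 0.456542, cos φ = 0.889702, sin λ = 0.335646, cos λ = 0.941988.
North component: ΔN = −sin φ cos λ·ΔX − sin φ sin λ·ΔY + cos φ·ΔZ = −(0.456542)(0.941988)(-228) − (0.456542)(0.335646)(-202) + (0.889702)(-5) = 124.56 m.
1° of latitude spans πR/180 = 111195 m, so Δφ = 124.56 / 111195 × 3600 = 4.033″.

Δφ = 4.03″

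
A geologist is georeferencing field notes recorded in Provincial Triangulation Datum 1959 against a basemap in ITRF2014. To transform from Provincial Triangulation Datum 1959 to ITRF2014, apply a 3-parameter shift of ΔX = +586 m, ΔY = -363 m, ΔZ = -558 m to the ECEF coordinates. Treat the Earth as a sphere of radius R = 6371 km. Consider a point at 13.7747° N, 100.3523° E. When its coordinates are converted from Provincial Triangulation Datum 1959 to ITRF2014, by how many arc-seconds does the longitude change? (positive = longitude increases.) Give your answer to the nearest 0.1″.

Δλ = -17.0″

sin φ = 0.238105, cos φ = 0.971240, sin λ = 0.983721, cos λ = -0.179700.
East component: ΔE = −sin λ·ΔX + cos λ·ΔY = −(0.983721)(586) + (-0.179700)(-363) = -511.23 m.
1° of latitude spans πR/180 = 111195 m; at latitude φ, 1° of longitude spans that × cos φ = 107996.9 m, so Δλ = -511.23 / 107996.9 × 3600 = -17.041″.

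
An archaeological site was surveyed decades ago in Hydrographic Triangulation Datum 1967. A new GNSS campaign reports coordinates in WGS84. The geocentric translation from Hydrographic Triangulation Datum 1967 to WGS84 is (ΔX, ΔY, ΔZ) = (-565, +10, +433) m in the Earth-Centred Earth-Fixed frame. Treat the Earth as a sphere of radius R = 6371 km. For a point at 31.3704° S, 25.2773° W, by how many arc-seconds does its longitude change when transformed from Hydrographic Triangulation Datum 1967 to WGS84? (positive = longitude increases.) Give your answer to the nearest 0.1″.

sin φ = -0.520569, cos φ = 0.853820, sin λ = -0.427000, cos λ = 0.904252.
East component: ΔE = −sin λ·ΔX + cos λ·ΔY = −(-0.427000)(-565) + (0.904252)(10) = -232.21 m.
1° of latitude spans πR/180 = 111195 m; at latitude φ, 1° of longitude spans that × cos φ = 94940.4 m, so Δλ = -232.21 / 94940.4 × 3600 = -8.805″.

Δλ = -8.8″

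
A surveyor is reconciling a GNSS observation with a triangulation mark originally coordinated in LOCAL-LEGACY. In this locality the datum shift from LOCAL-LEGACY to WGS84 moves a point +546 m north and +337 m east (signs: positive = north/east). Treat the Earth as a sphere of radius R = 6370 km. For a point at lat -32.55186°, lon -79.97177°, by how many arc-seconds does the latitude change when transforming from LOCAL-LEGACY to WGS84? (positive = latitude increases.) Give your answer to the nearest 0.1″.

Δφ = 17.7″

On a sphere of radius R, 1 rad of latitude = R, so Δφ = ΔN / R = 546.0 / 6370000 = 8.5714e-05 rad = 17.680″.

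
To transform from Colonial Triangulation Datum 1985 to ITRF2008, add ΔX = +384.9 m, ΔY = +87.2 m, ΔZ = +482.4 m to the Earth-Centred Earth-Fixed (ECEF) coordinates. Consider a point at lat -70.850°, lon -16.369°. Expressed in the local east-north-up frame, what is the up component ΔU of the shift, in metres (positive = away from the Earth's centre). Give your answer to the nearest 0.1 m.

The local up (radial) axis is (cos φ cos λ, cos φ sin λ, sin φ), giving ΔU = 121.146 − 8.062 − 455.705 = -342.62 m.

ΔU = -342.6 m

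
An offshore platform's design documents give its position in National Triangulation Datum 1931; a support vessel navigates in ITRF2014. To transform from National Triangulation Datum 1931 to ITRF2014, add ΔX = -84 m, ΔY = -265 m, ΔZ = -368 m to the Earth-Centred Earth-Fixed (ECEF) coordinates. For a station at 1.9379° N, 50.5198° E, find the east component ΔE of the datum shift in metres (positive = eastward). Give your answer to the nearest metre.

ΔE = -104 m

At φ = 1.9379°, λ = 50.5198°: sin φ = 0.033816, cos φ = 0.999428, sin λ = 0.771844, cos λ = 0.635812.
ΔE = −sin λ·ΔX + cos λ·ΔY = −(0.771844)·(-84) + (0.635812)·(-265) = -103.66 m.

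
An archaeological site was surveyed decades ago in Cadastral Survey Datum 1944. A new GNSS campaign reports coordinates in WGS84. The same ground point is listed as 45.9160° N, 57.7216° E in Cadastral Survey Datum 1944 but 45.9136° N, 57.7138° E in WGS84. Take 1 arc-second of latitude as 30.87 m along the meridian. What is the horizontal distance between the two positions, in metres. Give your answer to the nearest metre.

659 m

Δφ = 45.9136° − 45.9160° = -0.0024°; Δλ = 57.7138° − 57.7216° = -0.0078°.
1° of latitude = 3600 × 30.87 = 111132 m.
ΔN = Δφ × 111132 = -266.7 m; ΔE = Δλ × 111132 × cos(45.9160°) = -0.0078 × 111132 × 0.695712 = -603.1 m.
Distance = √(ΔE² + ΔN²) = √((-603.1)² + (-266.7)²) = 659.4 m.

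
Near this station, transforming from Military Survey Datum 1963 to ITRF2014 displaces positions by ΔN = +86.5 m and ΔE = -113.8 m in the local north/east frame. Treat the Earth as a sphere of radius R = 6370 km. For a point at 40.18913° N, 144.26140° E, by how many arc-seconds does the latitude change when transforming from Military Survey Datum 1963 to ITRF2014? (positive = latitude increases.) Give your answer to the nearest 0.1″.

Δφ = 2.8″

On a sphere of radius R, 1 rad of latitude = R, so Δφ = ΔN / R = 86.5 / 6370000 = 1.3579e-05 rad = 2.801″.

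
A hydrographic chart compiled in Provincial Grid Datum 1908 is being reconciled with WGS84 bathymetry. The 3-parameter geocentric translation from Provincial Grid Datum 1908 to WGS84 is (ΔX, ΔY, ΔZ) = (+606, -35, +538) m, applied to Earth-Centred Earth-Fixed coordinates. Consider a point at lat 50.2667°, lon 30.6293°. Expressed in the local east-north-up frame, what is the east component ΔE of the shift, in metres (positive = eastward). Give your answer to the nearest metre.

ΔE = -339 m

The local east axis at (φ, λ) is (−sin λ, cos λ, 0), so ΔE = −sin(30.6293°)·606 + cos(30.6293°)·(-35) = -338.86 m.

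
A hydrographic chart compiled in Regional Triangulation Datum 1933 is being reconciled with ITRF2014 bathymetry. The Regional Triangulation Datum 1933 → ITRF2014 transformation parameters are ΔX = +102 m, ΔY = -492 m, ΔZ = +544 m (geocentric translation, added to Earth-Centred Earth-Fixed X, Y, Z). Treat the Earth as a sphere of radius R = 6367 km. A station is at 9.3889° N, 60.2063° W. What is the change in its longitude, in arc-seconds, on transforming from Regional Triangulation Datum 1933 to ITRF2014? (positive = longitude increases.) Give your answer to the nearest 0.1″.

sin φ = 0.163135, cos φ = 0.986604, sin λ = -0.867820, cos λ = 0.496879.
East component: ΔE = −sin λ·ΔX + cos λ·ΔY = −(-0.867820)(102) + (0.496879)(-492) = -155.95 m.
1° of latitude spans πR/180 = 111125 m; at latitude φ, 1° of longitude spans that × cos φ = 109636.5 m, so Δλ = -155.95 / 109636.5 × 3600 = -5.121″.

Δλ = -5.1″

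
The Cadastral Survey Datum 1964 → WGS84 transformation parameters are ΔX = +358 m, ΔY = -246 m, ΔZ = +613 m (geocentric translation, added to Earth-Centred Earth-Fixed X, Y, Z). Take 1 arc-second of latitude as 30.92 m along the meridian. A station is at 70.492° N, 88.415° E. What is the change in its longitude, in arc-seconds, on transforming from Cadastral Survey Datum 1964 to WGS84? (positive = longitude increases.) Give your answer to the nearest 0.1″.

sin φ = 0.942595, cos φ = 0.333938, sin λ = 0.999617, cos λ = 0.027660.
East component: ΔE = −sin λ·ΔX + cos λ·ΔY = −(0.999617)(358) + (0.027660)(-246) = -364.67 m.
1° of latitude spans 3600 × 30.92 = 111312 m; at latitude φ, 1° of longitude spans that × cos φ = 37171.4 m, so Δλ = -364.67 / 37171.4 × 3600 = -35.318″.

Δλ = -35.3″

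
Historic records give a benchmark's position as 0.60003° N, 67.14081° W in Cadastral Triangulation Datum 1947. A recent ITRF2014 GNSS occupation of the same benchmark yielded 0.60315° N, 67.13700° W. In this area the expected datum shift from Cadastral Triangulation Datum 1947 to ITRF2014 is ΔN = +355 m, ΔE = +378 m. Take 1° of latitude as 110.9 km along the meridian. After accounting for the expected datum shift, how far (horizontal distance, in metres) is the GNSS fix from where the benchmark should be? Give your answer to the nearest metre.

45 m

Observed coordinate differences: Δφ = +0.00312°, Δλ = +0.00381°.
Converting to metres (1° lat = 110900 m, cos φ = 0.999945): observed ΔN = 346.0 m, observed ΔE = 422.5 m.
Subtracting the expected shift leaves a residual of 346.0 − (355) = -9.0 m north and 422.5 − (378) = 44.5 m east.
Residual distance = √((-9.0)² + 44.5²) = 45.4 m.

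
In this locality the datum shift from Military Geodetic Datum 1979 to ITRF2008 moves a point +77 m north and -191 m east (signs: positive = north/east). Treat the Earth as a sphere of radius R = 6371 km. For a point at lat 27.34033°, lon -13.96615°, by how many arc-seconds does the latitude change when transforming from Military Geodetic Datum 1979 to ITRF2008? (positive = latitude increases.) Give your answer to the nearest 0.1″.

On a sphere of radius R, 1 rad of latitude = R, so Δφ = ΔN / R = 77.0 / 6371000 = 1.2086e-05 rad = 2.493″.

Δφ = 2.5″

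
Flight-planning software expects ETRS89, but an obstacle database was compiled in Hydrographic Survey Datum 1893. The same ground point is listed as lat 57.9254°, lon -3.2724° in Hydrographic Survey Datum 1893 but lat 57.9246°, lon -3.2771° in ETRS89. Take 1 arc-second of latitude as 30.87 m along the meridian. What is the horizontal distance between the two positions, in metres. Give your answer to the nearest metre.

291 m

Δφ = 57.9246° − 57.9254° = -0.0008°; Δλ = -3.2771° − -3.2724° = -0.0047°.
1° of latitude = 3600 × 30.87 = 111132 m.
ΔN = Δφ × 111132 = -88.9 m; ΔE = Δλ × 111132 × cos(57.9254°) = -0.0047 × 111132 × 0.531023 = -277.4 m.
Distance = √(ΔE² + ΔN²) = √((-277.4)² + (-88.9)²) = 291.3 m.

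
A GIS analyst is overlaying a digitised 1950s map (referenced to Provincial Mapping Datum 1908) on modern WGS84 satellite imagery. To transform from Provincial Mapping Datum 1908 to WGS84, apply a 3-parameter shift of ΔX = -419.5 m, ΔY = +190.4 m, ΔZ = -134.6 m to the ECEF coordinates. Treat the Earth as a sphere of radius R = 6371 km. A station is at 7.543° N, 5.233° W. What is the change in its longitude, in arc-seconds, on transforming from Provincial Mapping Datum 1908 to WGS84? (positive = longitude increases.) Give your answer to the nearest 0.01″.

Δλ = 4.94″

sin φ = 0.131270, cos φ = 0.991347, sin λ = -0.091206, cos λ = 0.995832.
East component: ΔE = −sin λ·ΔX + cos λ·ΔY = −(-0.091206)(-419.5) + (0.995832)(190.4) = 151.35 m.
1° of latitude spans πR/180 = 111195 m; at latitude φ, 1° of longitude spans that × cos φ = 110232.7 m, so Δλ = 151.35 / 110232.7 × 3600 = 4.943″.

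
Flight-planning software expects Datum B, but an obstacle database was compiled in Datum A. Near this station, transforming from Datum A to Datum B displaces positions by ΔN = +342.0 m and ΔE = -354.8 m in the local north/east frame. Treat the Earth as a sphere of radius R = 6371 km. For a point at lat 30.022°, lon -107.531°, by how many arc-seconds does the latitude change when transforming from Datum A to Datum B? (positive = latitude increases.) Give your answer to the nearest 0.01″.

On a sphere of radius R, 1 rad of latitude = R, so Δφ = ΔN / R = 342.0 / 6371000 = 5.3681e-05 rad = 11.072″.

Δφ = 11.07″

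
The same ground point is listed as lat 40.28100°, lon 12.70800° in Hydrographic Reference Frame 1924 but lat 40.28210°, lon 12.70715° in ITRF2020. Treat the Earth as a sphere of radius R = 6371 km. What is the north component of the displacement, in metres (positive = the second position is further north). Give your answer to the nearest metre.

ΔN = 122 m

Δφ = 40.28210° − 40.28100° = +0.00110°; Δλ = 12.70715° − 12.70800° = -0.00085°.
1° along a meridian = πR/180 = 111195 m.
ΔN = Δφ × 111195 = 122.3 m; ΔE = Δλ × 111195 × cos(40.28100°) = -0.00085 × 111195 × 0.762883 = -72.1 m.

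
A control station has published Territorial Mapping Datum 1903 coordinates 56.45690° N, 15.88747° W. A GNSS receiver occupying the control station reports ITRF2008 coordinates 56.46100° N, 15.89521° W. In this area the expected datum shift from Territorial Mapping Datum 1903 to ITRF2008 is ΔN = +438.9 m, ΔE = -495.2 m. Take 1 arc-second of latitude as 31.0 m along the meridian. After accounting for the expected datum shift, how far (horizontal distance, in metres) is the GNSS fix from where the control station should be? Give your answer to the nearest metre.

Observed coordinate differences: Δφ = +0.00410°, Δλ = -0.00774°.
Converting to metres (1° lat = 111600 m, cos φ = 0.552564): observed ΔN = 457.6 m, observed ΔE = -477.3 m.
Subtracting the expected shift leaves a residual of 457.6 − (438.9) = 18.7 m north and -477.3 − (-495.2) = 17.9 m east.
Residual distance = √(18.7² + 17.9²) = 25.9 m.

26 m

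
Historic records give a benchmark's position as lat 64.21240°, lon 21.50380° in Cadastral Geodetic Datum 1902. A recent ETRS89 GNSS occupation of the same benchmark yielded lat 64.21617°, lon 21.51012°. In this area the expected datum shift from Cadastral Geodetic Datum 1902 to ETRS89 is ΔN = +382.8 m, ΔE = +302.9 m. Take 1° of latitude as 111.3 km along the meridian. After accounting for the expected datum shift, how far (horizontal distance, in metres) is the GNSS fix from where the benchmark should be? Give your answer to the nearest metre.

Observed coordinate differences: Δφ = +0.00377°, Δλ = +0.00632°.
Converting to metres (1° lat = 111300 m, cos φ = 0.435036): observed ΔN = 419.6 m, observed ΔE = 306.0 m.
Subtracting the expected shift leaves a residual of 419.6 − (382.8) = 36.8 m north and 306.0 − (302.9) = 3.1 m east.
Residual distance = √(36.8² + 3.1²) = 36.9 m.

37 m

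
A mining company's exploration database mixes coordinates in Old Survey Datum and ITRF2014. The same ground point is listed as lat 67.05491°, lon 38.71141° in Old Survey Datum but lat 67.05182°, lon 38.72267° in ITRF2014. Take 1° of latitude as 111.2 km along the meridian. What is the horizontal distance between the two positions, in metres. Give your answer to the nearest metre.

Δφ = 67.05182° − 67.05491° = -0.00309°; Δλ = 38.72267° − 38.71141° = +0.01126°.
ΔN = Δφ × 111200 = -343.6 m; ΔE = Δλ × 111200 × cos(67.05491°) = +0.01126 × 111200 × 0.389849 = 488.1 m.
Distance = √(ΔE² + ΔN²) = √(488.1² + (-343.6)²) = 596.9 m.

597 m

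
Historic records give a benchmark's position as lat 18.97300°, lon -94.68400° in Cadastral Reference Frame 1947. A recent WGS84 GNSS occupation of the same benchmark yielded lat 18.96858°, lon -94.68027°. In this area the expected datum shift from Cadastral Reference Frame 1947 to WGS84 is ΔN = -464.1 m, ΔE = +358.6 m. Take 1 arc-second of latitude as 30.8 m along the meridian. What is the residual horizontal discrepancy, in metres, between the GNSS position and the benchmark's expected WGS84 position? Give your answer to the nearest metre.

42 m

Observed coordinate differences: Δφ = -0.00442°, Δλ = +0.00373°.
Converting to metres (1° lat = 110880 m, cos φ = 0.945672): observed ΔN = -490.1 m, observed ΔE = 391.1 m.
Subtracting the expected shift leaves a residual of -490.1 − (-464.1) = -26.0 m north and 391.1 − (358.6) = 32.5 m east.
Residual distance = √((-26.0)² + 32.5²) = 41.6 m.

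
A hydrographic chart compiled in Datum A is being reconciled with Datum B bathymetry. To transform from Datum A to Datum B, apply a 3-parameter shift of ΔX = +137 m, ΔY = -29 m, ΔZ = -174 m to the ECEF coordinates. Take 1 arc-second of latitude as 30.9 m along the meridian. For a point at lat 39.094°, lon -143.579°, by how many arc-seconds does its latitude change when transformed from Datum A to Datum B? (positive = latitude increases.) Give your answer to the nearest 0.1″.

sin φ = 0.630595, cos φ = 0.776112, sin λ = -0.593714, cos λ = -0.804676.
North component: ΔN = −sin φ cos λ·ΔX − sin φ sin λ·ΔY + cos φ·ΔZ = −(0.630595)(-0.804676)(137) − (0.630595)(-0.593714)(-29) + (0.776112)(-174) = -76.38 m.
1° of latitude spans 3600 × 30.90 = 111240 m, so Δφ = -76.38 / 111240 × 3600 = -2.472″.

Δφ = -2.5″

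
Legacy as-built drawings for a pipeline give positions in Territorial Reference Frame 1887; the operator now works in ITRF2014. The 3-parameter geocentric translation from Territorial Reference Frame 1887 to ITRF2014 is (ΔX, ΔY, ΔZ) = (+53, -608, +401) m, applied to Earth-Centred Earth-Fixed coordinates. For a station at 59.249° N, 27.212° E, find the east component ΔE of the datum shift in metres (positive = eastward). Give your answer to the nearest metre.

ΔE = -565 m

At φ = 59.249°, λ = 27.212°: sin φ = 0.859397, cos φ = 0.511308, sin λ = 0.457284, cos λ = 0.889321.
ΔE = −sin λ·ΔX + cos λ·ΔY = −(0.457284)·(53) + (0.889321)·(-608) = -564.94 m.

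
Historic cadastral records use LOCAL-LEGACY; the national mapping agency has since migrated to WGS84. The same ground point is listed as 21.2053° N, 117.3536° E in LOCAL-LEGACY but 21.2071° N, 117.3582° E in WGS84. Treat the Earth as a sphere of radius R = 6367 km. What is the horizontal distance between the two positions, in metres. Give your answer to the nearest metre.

Δφ = 21.2071° − 21.2053° = +0.0018°; Δλ = 117.3582° − 117.3536° = +0.0046°.
1° along a meridian = πR/180 = 111125 m.
ΔN = Δφ × 111125 = 200.0 m; ΔE = Δλ × 111125 × cos(21.2053°) = +0.0046 × 111125 × 0.932290 = 476.6 m.
Distance = √(ΔE² + ΔN²) = √(476.6² + 200.0²) = 516.8 m.

517 m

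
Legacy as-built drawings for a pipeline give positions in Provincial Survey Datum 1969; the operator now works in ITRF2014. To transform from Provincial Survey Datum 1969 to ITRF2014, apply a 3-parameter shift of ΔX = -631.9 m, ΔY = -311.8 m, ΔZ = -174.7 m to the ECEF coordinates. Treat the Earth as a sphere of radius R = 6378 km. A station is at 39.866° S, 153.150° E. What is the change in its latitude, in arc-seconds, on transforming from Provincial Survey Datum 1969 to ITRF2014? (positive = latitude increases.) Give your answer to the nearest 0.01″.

Δφ = 4.43″

sin φ = -0.640994, cos φ = 0.767546, sin λ = 0.451656, cos λ = -0.892192.
North component: ΔN = −sin φ cos λ·ΔX − sin φ sin λ·ΔY + cos φ·ΔZ = −(-0.640994)(-0.892192)(-631.9) − (-0.640994)(0.451656)(-311.8) + (0.767546)(-174.7) = 137.02 m.
1° of latitude spans πR/180 = 111317 m, so Δφ = 137.02 / 111317 × 3600 = 4.431″.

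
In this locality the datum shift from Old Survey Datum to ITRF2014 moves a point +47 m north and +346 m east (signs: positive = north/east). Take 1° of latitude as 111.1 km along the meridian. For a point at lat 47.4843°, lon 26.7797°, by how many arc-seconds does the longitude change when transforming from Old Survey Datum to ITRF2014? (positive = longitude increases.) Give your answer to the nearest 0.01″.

Δλ = 16.59″

At latitude 47.4843°, cos φ = 0.675792.
1° of longitude at this latitude = 111.1 × cos φ = 75.08 km, so Δλ = 346.0 / 75080.5 = 0.0046084° = 16.590″.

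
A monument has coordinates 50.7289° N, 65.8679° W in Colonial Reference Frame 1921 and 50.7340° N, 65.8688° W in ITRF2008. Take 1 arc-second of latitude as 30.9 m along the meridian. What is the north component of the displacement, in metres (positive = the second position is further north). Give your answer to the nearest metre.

Δφ = 50.7340° − 50.7289° = +0.0051°; Δλ = -65.8688° − -65.8679° = -0.0009°.
1° of latitude = 3600 × 30.90 = 111240 m.
ΔN = Δφ × 111240 = 567.3 m; ΔE = Δλ × 111240 × cos(50.7289°) = -0.0009 × 111240 × 0.632990 = -63.4 m.

ΔN = 567 m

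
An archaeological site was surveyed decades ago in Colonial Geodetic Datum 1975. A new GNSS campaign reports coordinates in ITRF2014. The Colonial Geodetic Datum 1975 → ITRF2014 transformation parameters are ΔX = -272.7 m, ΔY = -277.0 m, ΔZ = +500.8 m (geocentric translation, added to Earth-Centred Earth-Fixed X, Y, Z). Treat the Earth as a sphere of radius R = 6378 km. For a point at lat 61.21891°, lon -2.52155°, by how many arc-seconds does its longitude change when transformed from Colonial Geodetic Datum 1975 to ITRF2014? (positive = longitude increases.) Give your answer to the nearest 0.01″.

sin φ = 0.876466, cos φ = 0.481464, sin λ = -0.043995, cos λ = 0.999032.
East component: ΔE = −sin λ·ΔX + cos λ·ΔY = −(-0.043995)(-272.7) + (0.999032)(-277.0) = -288.73 m.
1° of latitude spans πR/180 = 111317 m; at latitude φ, 1° of longitude spans that × cos φ = 53595.2 m, so Δλ = -288.73 / 53595.2 × 3600 = -19.394″.

Δλ = -19.39″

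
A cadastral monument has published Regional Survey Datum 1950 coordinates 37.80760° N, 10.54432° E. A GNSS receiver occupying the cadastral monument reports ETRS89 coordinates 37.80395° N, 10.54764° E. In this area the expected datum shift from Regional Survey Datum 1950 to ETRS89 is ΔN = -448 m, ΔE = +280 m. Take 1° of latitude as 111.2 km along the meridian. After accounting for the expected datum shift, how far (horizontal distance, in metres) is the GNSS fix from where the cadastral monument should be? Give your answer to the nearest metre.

Observed coordinate differences: Δφ = -0.00365°, Δλ = +0.00332°.
Converting to metres (1° lat = 111200 m, cos φ = 0.790074): observed ΔN = -405.9 m, observed ΔE = 291.7 m.
Subtracting the expected shift leaves a residual of -405.9 − (-448) = 42.1 m north and 291.7 − (280) = 11.7 m east.
Residual distance = √(42.1² + 11.7²) = 43.7 m.

44 m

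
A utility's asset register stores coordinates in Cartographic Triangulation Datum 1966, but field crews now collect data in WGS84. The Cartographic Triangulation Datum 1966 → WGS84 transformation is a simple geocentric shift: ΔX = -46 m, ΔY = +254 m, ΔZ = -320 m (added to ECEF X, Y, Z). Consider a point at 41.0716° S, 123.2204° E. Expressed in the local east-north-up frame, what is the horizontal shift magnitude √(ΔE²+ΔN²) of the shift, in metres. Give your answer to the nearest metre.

At φ = -41.0716°, λ = 123.2204°: sin φ = -0.657002, cos φ = 0.753889, sin λ = 0.836569, cos λ = -0.547861.
ΔE = −sin λ·ΔX + cos λ·ΔY = −(0.836569)·(-46) + (-0.547861)·(254) = -100.67 m.
ΔN = −sin φ cos λ·ΔX − sin φ sin λ·ΔY + cos φ·ΔZ = −(-0.657002)(-0.547861)(-46) − (-0.657002)(0.836569)(254) + (0.753889)(-320) = -85.08 m.
Horizontal magnitude = √(ΔE² + ΔN²) = √((-100.67)² + (-85.08)²) = 131.81 m.

132 m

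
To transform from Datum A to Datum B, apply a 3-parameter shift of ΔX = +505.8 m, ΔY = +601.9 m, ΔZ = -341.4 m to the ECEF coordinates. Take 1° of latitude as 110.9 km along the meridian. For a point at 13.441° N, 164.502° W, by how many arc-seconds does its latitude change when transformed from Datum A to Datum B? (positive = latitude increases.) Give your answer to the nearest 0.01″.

Δφ = -5.89″

sin φ = 0.232444, cos φ = 0.972610, sin λ = -0.267205, cos λ = -0.963640.
North component: ΔN = −sin φ cos λ·ΔX − sin φ sin λ·ΔY + cos φ·ΔZ = −(0.232444)(-0.963640)(505.8) − (0.232444)(-0.267205)(601.9) + (0.972610)(-341.4) = -181.37 m.
1° of latitude spans 110900 m, so Δφ = -181.37 / 110900 × 3600 = -5.888″.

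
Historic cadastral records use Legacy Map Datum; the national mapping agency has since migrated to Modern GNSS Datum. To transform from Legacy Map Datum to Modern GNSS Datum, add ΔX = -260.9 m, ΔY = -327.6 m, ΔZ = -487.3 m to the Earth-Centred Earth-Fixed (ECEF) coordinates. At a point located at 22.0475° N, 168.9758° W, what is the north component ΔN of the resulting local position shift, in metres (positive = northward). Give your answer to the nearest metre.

The local north axis is (−sin φ cos λ, −sin φ sin λ, cos φ), giving ΔN = -96.128 − 23.515 − 451.665 = -571.31 m.

ΔN = -571 m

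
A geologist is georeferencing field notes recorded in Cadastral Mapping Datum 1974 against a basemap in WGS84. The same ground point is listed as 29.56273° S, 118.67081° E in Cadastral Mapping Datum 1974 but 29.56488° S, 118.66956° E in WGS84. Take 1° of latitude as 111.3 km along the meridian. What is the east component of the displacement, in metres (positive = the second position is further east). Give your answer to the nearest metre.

ΔE = -121 m

Δφ = -29.56488° − -29.56273° = -0.00215°; Δλ = 118.66956° − 118.67081° = -0.00125°.
ΔN = Δφ × 111300 = -239.3 m; ΔE = Δλ × 111300 × cos(-29.56273°) = -0.00125 × 111300 × 0.869816 = -121.0 m.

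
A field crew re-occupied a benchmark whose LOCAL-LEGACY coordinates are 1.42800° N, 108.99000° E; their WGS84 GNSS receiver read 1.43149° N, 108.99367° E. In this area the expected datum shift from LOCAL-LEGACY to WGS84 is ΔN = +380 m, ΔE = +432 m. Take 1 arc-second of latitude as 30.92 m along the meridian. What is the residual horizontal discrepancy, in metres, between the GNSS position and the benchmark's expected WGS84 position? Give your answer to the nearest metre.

25 m

Observed coordinate differences: Δφ = +0.00349°, Δλ = +0.00367°.
Converting to metres (1° lat = 111312 m, cos φ = 0.999689): observed ΔN = 388.5 m, observed ΔE = 408.4 m.
Subtracting the expected shift leaves a residual of 388.5 − (380) = 8.5 m north and 408.4 − (432) = -23.6 m east.
Residual distance = √(8.5² + (-23.6)²) = 25.1 m.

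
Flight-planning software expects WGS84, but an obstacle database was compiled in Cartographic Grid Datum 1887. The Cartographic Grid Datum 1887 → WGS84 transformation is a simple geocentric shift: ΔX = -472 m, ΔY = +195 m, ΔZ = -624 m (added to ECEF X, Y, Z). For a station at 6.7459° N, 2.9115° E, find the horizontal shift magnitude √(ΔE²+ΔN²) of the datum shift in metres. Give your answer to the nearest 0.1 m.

The local east axis at (φ, λ) is (−sin λ, cos λ, 0), so ΔE = −sin(2.9115°)·(-472) + cos(2.9115°)·195 = 218.72 m.
The local north axis is (−sin φ cos λ, −sin φ sin λ, cos φ), giving ΔN = 55.373 − 1.163 − 619.680 = -565.47 m.
Horizontal magnitude = √(ΔE² + ΔN²) = √(218.72² + (-565.47)²) = 606.30 m.

606.3 m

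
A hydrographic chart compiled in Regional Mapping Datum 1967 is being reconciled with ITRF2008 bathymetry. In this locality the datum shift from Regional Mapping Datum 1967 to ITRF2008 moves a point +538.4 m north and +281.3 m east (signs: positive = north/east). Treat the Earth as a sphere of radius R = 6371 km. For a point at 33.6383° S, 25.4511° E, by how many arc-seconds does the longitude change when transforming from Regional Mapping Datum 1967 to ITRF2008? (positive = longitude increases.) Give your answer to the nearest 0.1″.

Δλ = 10.9″

At latitude -33.6383°, cos φ = 0.832551.
One radian of longitude at latitude φ spans R cos φ, so Δλ = ΔE / (R cos φ) = 281.3 / (6371000 × 0.832551) = 5.3034e-05 rad = 10.939″.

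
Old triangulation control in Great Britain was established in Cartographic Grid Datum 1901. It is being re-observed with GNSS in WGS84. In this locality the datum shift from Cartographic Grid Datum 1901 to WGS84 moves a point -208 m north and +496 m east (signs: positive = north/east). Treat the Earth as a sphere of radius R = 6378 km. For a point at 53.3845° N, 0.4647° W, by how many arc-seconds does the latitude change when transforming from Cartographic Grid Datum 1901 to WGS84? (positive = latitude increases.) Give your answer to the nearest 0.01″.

On a sphere of radius R, 1 rad of latitude = R, so Δφ = ΔN / R = -208.0 / 6378000 = -3.2612e-05 rad = -6.727″.

Δφ = -6.73″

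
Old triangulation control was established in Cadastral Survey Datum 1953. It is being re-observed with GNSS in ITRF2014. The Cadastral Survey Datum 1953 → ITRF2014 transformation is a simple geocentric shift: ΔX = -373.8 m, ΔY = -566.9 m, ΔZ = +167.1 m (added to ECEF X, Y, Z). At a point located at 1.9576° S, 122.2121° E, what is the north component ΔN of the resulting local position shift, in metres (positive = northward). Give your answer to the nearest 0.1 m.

ΔN = 157.4 m

The local north axis is (−sin φ cos λ, −sin φ sin λ, cos φ), giving ΔN = 6.807 − 16.385 + 167.002 = 157.42 m.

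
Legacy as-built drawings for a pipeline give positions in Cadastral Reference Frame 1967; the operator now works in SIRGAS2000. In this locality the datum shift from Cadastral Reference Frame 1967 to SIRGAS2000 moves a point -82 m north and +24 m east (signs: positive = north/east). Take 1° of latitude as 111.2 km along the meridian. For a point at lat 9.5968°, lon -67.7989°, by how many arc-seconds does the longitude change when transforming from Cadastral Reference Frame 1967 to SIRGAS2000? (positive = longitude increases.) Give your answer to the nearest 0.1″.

At latitude 9.5968°, cos φ = 0.986005.
1° of longitude at this latitude = 111.2 × cos φ = 109.64 km, so Δλ = 24.0 / 109643.8 = 0.0002189° = 0.788″.

Δλ = 0.8″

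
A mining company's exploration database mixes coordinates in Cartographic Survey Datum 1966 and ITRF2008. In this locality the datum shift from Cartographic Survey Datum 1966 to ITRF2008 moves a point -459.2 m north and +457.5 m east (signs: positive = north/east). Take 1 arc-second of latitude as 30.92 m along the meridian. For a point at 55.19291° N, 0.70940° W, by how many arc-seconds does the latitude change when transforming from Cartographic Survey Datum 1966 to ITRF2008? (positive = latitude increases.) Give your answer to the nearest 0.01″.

Δφ = -14.85″

1″ of latitude = 30.92 m, so Δφ = -459.2 / 30.92 = -14.851″.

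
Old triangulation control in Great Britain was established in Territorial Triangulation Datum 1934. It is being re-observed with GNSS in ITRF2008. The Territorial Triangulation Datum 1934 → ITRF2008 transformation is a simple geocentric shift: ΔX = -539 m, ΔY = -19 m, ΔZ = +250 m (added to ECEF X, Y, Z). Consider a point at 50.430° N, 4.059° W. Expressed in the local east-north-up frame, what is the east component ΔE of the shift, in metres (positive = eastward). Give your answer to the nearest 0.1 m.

The local east axis at (φ, λ) is (−sin λ, cos λ, 0), so ΔE = −sin(-4.059°)·(-539) + cos(-4.059°)·(-19) = -57.10 m.

ΔE = -57.1 m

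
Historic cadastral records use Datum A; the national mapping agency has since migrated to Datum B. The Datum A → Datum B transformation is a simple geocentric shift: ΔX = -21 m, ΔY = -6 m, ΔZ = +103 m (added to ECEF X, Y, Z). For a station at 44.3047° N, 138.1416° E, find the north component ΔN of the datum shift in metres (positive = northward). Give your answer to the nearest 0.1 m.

The local north axis is (−sin φ cos λ, −sin φ sin λ, cos φ), giving ΔN = -10.925 + 2.797 + 73.710 = 65.58 m.

ΔN = 65.6 m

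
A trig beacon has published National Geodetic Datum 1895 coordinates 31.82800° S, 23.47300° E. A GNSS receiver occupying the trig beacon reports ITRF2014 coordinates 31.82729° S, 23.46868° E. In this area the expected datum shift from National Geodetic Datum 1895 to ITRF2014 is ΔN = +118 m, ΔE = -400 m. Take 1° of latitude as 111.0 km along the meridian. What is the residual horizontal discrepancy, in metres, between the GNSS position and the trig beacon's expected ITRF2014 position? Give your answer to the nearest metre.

Observed coordinate differences: Δφ = +0.00071°, Δλ = -0.00432°.
Converting to metres (1° lat = 111000 m, cos φ = 0.849635): observed ΔN = 78.8 m, observed ΔE = -407.4 m.
Subtracting the expected shift leaves a residual of 78.8 − (118) = -39.2 m north and -407.4 − (-400) = -7.4 m east.
Residual distance = √((-39.2)² + (-7.4)²) = 39.9 m.

40 m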